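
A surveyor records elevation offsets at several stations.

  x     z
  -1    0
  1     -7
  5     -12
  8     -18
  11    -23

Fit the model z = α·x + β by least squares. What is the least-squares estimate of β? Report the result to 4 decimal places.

The normal equations are: 212·α + 24·β = -464;  24·α + 5·β = -60.
det = 212·5 − 24² = 484.
α = ((-464)·5 − 24·(-60))/484 = -20/11; β = (212·(-60) − 24·(-464))/484 = -36/11.

β = -3.2727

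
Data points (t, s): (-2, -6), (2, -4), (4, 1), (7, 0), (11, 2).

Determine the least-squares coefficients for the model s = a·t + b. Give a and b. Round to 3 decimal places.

a = 0.626, b = -4.152

From the data, Σt·t = 194, Σt = 22, Σ1 = 5.
Moment sums: Σt·s = 30, Σs = -7.
det = 194·5 − 22² = 486.
a = (30·5 − 22·(-7))/486 = 152/243; b = (194·(-7) − 22·30)/486 = -1009/243.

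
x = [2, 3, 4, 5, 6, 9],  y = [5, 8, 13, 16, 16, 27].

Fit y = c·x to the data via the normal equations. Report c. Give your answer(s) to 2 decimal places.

From the data, Σx·x = 171.
Moment sums: Σx·y = 505.
Normal equations: [[171]]·[c]ᵀ = [505]ᵀ.
c = 505/171 = 2.95322.

c = 2.95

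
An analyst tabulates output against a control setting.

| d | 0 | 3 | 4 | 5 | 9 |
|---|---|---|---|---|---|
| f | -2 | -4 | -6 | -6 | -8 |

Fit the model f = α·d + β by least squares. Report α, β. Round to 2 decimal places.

α = -0.67, β = -2.37

Sums needed: Σd·d = 131, Σd = 21, Σ1 = 5.
For Xᵀf: Σd·f = -138, Σf = -26.
Normal equations: [[131, 21]; [21, 5]]·[α, β]ᵀ = [-138, -26]ᵀ.
Eliminating β: 5·(row 1) − 21·(row 2) gives 214·α = 5·(-138) − 21·(-26) = -144, so α = -72/107.
Then β = ((-26) − 21·(-72/107))/5 = -254/107.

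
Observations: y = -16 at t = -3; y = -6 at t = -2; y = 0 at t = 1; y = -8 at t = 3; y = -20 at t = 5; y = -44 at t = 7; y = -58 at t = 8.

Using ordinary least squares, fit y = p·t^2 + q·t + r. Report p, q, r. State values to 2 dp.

Sums needed: Σt^2·t^2 = 7301, Σt^2·t = 973, Σt^2 = 161, Σt·t = 161, Σt = 19, Σ1 = 7.
For Xᵀy: Σt^2·y = -6608, Σt·y = -836, Σy = -152.
So XᵀX·[p, q, r]ᵀ = Xᵀy: [[7301, 973, 161]; [973, 161, 19]; [161, 19, 7]]·[p, q, r]ᵀ = [-6608, -836, -152]ᵀ.
Solving the 3×3 system (Gaussian elimination) gives p = -28396/26607, q = 5162/3801, r = -1082/1267.

p = -1.07, q = 1.36, r = -0.85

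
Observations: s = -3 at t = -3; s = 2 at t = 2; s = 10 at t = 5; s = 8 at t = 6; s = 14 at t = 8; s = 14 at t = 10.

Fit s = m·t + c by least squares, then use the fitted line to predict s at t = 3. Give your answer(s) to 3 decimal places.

ŝ = 5.124

From the data, Σt·t = 238, Σt = 28, Σ1 = 6.
And Σt·s = 363, Σs = 45.
So XᵀX·[m, c]ᵀ = Xᵀs: [[238, 28]; [28, 6]]·[m, c]ᵀ = [363, 45]ᵀ.
Δ = 238·6 − 28² = 644.
m = (363·6 − 28·45)/644 = 459/322; c = (238·45 − 28·363)/644 = 39/46.
At t = 3: ŝ = (459/322)·(3) + (39/46)·(1) = 825/161.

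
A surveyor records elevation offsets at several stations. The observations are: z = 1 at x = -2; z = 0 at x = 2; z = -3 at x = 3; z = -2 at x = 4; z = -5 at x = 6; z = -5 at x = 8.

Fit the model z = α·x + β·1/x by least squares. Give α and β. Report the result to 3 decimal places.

α = -0.725, β = 1.247

Forming AᵀA = [[133, 6]; [6, 413/576]] and Aᵀz = [-89, -83/24]ᵀ gives AᵀA·[α, β]ᵀ = Aᵀz.
det = 133·(413/576) − 6² = 34193/576.
α = ((-89)·(413/576) − 6·(-83/24))/(34193/576) = -24805/34193; β = (133·(-83/24) − 6·(-89))/(34193/576) = 42648/34193.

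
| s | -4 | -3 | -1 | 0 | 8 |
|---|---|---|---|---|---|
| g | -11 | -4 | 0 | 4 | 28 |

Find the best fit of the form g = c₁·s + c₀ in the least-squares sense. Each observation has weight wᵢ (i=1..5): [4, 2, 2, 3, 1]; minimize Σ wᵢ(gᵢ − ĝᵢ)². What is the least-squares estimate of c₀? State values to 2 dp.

c₀ = 3.29

Forming AᵀWA = [[148, -16]; [-16, 12]] and AᵀWg = [424, -12]ᵀ gives AᵀWA·[c₁, c₀]ᵀ = AᵀWg.
Eliminating c₀: 12·(row 1) − (-16)·(row 2) gives 1520·c₁ = 12·424 − (-16)·(-12) = 4896, so c₁ = 306/95.
Then c₀ = ((-12) − (-16)·(306/95))/12 = 313/95.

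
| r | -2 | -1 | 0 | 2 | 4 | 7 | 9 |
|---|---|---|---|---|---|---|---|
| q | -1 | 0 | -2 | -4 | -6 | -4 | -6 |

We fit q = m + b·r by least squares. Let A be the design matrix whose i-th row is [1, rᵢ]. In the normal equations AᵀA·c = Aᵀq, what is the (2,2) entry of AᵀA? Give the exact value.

Row 2 ↔ basis r, column 2 ↔ basis r, so (AᵀA)_{2,2} = Σᵢ (r)·(r) = (-2)·(-2) + (-1)·(-1) + (0)·(0) + (2)·(2) + (4)·(4) + (7)·(7) + (9)·(9) = 155.

155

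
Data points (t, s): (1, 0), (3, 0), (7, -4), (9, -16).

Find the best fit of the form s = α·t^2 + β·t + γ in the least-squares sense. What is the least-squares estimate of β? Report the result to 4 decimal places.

β = 3.2000

From the data, Σt^2·t^2 = 9044, Σt^2·t = 1100, Σt^2 = 140, Σt·t = 140, Σt = 20, Σ1 = 4.
Moment sums: Σt^2·s = -1492, Σt·s = -172, Σs = -20.
Inverting the 3×3 Gram matrix, [α, β, γ]ᵀ = [-1/2, 16/5, -7/2]ᵀ.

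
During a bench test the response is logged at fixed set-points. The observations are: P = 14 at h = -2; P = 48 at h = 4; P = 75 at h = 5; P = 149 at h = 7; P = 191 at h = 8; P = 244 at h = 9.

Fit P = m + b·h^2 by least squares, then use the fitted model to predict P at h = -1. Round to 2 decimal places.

P̂ = 3.98

MᵀM·[m, b]ᵀ = MᵀP reads: 6·m + 239·b = 721;  239·m + 13955·b = 41988.
(Σ1 = 6, Σh^2 = 239, Σh^2·h^2 = 13955, ΣP = 721, Σh^2·P = 41988.)
Determinant 6·13955 − 239² = 26609.
m = (721·13955 − 239·41988)/26609 = 26423/26609; b = (6·41988 − 239·721)/26609 = 79609/26609.
At h = -1: P̂ = (26423/26609)·(1) + (79609/26609)·(1) = 106032/26609.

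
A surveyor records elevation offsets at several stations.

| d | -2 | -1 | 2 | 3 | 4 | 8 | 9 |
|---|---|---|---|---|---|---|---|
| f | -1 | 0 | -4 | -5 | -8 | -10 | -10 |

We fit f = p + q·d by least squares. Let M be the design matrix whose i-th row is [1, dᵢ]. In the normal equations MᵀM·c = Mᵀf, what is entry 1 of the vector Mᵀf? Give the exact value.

Entry 1 ↔ basis 1, so (Mᵀf)_{1} = Σᵢ fᵢ = (1)·(-1) + (1)·(0) + (1)·(-4) + (1)·(-5) + (1)·(-8) + (1)·(-10) + (1)·(-10) = -38.

-38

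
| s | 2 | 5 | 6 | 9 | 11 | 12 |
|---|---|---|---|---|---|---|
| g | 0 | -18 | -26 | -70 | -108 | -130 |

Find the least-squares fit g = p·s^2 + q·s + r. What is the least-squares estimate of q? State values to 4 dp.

Entries of XᵀX: Σs^2·s^2 = 43875, Σs^2·s = 4137, Σs^2 = 411, Σs·s = 411, Σs = 45, Σ1 = 6.
And Σs^2·g = -38844, Σs·g = -3624, Σg = -352.
Normal equations: [[43875, 4137, 411]; [4137, 411, 45]; [411, 45, 6]]·[p, q, r]ᵀ = [-38844, -3624, -352]ᵀ.
Row-reducing yields p = -7529/7260, q = 10823/7260, r = 2161/1815.

q = 1.4908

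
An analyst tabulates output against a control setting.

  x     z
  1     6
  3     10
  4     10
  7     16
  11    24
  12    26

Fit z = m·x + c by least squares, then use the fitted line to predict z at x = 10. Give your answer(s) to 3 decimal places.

ẑ = 22.027

With design matrix A, AᵀA = [[340, 38]; [38, 6]] and Aᵀz = [764, 92]ᵀ.
Determinant 340·6 − 38² = 596.
m = (764·6 − 38·92)/596 = 272/149; c = (340·92 − 38·764)/596 = 562/149.
At x = 10: ẑ = (272/149)·(10) + (562/149)·(1) = 3282/149.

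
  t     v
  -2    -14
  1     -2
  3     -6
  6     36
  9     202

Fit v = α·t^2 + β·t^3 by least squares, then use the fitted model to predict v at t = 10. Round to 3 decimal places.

Normal-equation sums: Σt^2·t^2 = 7955, Σt^2·t^3 = 67037, Σt^3·t^3 = 578891.
Right-hand side: Σt^2·v = 17546, Σt^3·v = 154982.
AᵀA·[α, β]ᵀ = Aᵀv becomes [[7955, 67037]; [67037, 578891]]·[α, β]ᵀ = [17546, 154982]ᵀ.
det = 7955·578891 − 67037² = 111118536.
α = (17546·578891 − 67037·154982)/111118536 = -3226484/1543313; β = (7955·154982 − 67037·17546)/111118536 = 18298/35891.
At t = 10: v̂ = (-3226484/1543313)·(100) + (18298/35891)·(1000) = 464165600/1543313.

v̂ = 300.759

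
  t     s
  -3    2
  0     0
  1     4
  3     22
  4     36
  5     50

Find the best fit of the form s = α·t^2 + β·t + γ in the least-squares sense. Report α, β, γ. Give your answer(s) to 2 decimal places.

The normal system AᵀA·[α, β, γ]ᵀ = Aᵀs is [[1044, 190, 60]; [190, 60, 10]; [60, 10, 6]]·[α, β, γ]ᵀ = [2046, 458, 114]ᵀ.
Inverting the 3×3 Gram matrix, [α, β, γ]ᵀ = [757/557, 9363/2785, -108/557]ᵀ.

α = 1.36, β = 3.36, γ = -0.19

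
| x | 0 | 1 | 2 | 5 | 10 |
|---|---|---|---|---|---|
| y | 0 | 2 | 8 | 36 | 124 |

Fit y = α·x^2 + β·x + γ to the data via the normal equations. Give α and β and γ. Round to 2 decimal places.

With design matrix A, AᵀA = [[10642, 1134, 130]; [1134, 130, 18]; [130, 18, 5]] and Aᵀy = [13334, 1438, 170]ᵀ.
Solving the 3×3 system (Gaussian elimination) gives α = 19423/18704, β = 38555/18704, γ = -1965/4676.

α = 1.04, β = 2.06, γ = -0.42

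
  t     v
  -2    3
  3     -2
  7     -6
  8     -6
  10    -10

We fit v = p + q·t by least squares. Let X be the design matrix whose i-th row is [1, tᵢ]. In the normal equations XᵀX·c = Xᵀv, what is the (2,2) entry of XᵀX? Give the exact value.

Row 2 ↔ basis t, column 2 ↔ basis t, so (XᵀX)_{2,2} = Σᵢ (t)·(t) = (-2)·(-2) + (3)·(3) + (7)·(7) + (8)·(8) + (10)·(10) = 226.

226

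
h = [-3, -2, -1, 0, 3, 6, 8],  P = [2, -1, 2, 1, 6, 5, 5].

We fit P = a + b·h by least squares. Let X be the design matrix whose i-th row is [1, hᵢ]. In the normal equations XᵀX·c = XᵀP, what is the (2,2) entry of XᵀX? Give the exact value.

Row 2 ↔ basis h, column 2 ↔ basis h, so (XᵀX)_{2,2} = Σᵢ (h)·(h) = (-3)·(-3) + (-2)·(-2) + (-1)·(-1) + (0)·(0) + (3)·(3) + (6)·(6) + (8)·(8) = 123.

123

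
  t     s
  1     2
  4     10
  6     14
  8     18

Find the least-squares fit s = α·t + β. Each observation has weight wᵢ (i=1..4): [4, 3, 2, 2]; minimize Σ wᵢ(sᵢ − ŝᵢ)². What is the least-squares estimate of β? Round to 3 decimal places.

β = 0.010

Entries of AᵀWA: Σwᵢ·t·t = 252, Σwᵢ·t = 44, Σwᵢ·1 = 11.
Moment sums: Σwᵢ·t·s = 584, Σwᵢ·s = 102.
AᵀWA·[α, β]ᵀ = AᵀWs becomes [[252, 44]; [44, 11]]·[α, β]ᵀ = [584, 102]ᵀ.
Eliminating β: 11·(row 1) − 44·(row 2) gives 836·α = 11·584 − 44·102 = 1936, so α = 44/19.
Then β = (102 − 44·(44/19))/11 = 2/209.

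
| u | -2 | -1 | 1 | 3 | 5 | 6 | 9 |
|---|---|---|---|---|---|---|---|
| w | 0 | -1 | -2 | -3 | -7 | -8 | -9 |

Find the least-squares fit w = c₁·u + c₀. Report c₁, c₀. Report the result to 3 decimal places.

c₁ = -0.894, c₀ = -1.605

The normal equations are: 157·c₁ + 21·c₀ = -174;  21·c₁ + 7·c₀ = -30.
Δ = 157·7 − 21² = 658.
c₁ = ((-174)·7 − 21·(-30))/658 = -42/47; c₀ = (157·(-30) − 21·(-174))/658 = -528/329.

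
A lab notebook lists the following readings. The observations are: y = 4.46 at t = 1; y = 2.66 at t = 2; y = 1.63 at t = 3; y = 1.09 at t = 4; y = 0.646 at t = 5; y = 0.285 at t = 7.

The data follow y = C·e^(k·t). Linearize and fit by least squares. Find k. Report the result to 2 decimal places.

k = -0.46

Linearized form: ln y = k·t + ln C. From the 6 transformed points,
Σt = 22.0000, Σ(t)² = 104.0000, Σln y = 1.3560, Σt·ln y = -5.7094.
Normal system: [[104.0000, 22.0000]; [22.0000, 6]]·[k, ln C]ᵀ = [-5.7094, 1.3560]ᵀ.
Δ = 104.0000·6 − (22.0000)² = 140.0000; k = (-5.7094·6 − 22.0000·1.3560)/140.0000 = -0.45778, ln C = (104.0000·1.3560 − 22.0000·-5.7094)/140.0000 = 1.90451.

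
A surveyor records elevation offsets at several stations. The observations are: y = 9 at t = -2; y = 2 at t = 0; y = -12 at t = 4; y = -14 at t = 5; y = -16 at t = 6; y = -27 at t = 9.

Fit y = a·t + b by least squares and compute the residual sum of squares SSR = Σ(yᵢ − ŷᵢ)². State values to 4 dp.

Compute the Gram sums: Σt·t = 162, Σt = 22, Σ1 = 6.
Right-hand side: Σt·y = -475, Σy = -58.
Determinant 162·6 − 22² = 488.
a = ((-475)·6 − 22·(-58))/488 = -787/244; b = (162·(-58) − 22·(-475))/488 = 527/244.
Residuals: 95/244, -39/244, -307/244, -2/61, 291/244, -8/61; SSR = 781/244.

SSR = 3.2008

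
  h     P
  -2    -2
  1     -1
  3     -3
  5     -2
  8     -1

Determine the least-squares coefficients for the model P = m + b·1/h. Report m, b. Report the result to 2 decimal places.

Setting ∂/∂m … = 0 gives: 5·m + (139/120)·b = -9;  (139/120)·m + (20401/14400)·b = -61/40.
(Σ1 = 5, Σ1/h = 139/120, Σ1/h·1/h = 20401/14400, ΣP = -9, Σ1/h·P = -61/40.)
Eliminating b: (20401/14400)·(row 1) − (139/120)·(row 2) gives (20671/3600)·m = (20401/14400)·(-9) − (139/120)·(-61/40) = -13181/1200, so m = -5649/2953.
Then b = ((-61/40) − (139/120)·(-5649/2953))/(20401/14400) = 1440/2953.

m = -1.91, b = 0.49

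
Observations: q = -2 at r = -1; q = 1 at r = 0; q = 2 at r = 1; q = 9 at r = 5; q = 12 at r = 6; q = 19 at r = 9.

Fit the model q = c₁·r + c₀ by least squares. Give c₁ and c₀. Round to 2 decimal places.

c₁ = 2.01, c₀ = 0.14

Entries of XᵀX: Σr·r = 144, Σr = 20, Σ1 = 6.
Right-hand side: Σr·q = 292, Σq = 41.
XᵀX·[c₁, c₀]ᵀ = Xᵀq becomes [[144, 20]; [20, 6]]·[c₁, c₀]ᵀ = [292, 41]ᵀ.
Δ = 144·6 − 20² = 464.
c₁ = (292·6 − 20·41)/464 = 233/116; c₀ = (144·41 − 20·292)/464 = 4/29.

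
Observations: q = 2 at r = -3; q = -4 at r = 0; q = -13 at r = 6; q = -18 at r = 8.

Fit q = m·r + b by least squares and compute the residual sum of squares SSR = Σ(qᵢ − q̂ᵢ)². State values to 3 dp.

The normal system XᵀX·[m, b]ᵀ = Xᵀq is [[109, 11]; [11, 4]]·[m, b]ᵀ = [-228, -33]ᵀ.
Determinant 109·4 − 11² = 315.
m = ((-228)·4 − 11·(-33))/315 = -61/35; b = (109·(-33) − 11·(-228))/315 = -121/35.
Residuals: 8/35, -19/35, 32/35, -3/5; SSR = 54/35.

SSR = 1.543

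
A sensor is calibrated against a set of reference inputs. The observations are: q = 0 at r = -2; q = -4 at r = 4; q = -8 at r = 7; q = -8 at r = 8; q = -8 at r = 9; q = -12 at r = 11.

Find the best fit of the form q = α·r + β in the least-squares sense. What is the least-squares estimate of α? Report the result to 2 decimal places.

α = -0.87

Entries of MᵀM: Σr·r = 335, Σr = 37, Σ1 = 6.
Moment sums: Σr·q = -340, Σq = -40.
So MᵀM·[α, β]ᵀ = Mᵀq: [[335, 37]; [37, 6]]·[α, β]ᵀ = [-340, -40]ᵀ.
Δ = 335·6 − 37² = 641.
α = ((-340)·6 − 37·(-40))/641 = -560/641; β = (335·(-40) − 37·(-340))/641 = -820/641.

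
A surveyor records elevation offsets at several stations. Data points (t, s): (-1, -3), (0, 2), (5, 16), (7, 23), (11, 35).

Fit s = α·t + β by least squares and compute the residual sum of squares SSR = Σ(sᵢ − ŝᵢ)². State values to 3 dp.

SSR = 2.151

MᵀM·[α, β]ᵀ = Mᵀs reads: 196·α + 22·β = 629;  22·α + 5·β = 73.
Eliminating β: 5·(row 1) − 22·(row 2) gives 496·α = 5·629 − 22·73 = 1539, so α = 1539/496.
Then β = (73 − 22·(1539/496))/5 = 235/248.
Residuals: -419/496, 261/248, -229/496, 165/496, -39/496; SSR = 1067/496.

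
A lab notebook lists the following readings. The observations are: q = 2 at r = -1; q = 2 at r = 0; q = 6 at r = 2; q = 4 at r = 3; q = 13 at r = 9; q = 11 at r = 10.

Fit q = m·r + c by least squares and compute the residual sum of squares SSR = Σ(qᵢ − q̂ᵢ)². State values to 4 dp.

With design matrix X, XᵀX = [[195, 23]; [23, 6]] and Xᵀq = [249, 38]ᵀ.
Δ = 195·6 − 23² = 641.
m = (249·6 − 23·38)/641 = 620/641; c = (195·38 − 23·249)/641 = 1683/641.
Residuals: 219/641, -401/641, 923/641, -979/641, 1070/641, -832/641; SSR = 6016/641.

SSR = 9.3853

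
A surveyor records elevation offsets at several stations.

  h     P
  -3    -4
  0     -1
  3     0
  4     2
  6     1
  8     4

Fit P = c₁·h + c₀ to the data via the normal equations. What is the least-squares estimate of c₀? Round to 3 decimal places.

Forming XᵀX = [[134, 18]; [18, 6]] and XᵀP = [58, 2]ᵀ gives XᵀX·[c₁, c₀]ᵀ = XᵀP.
Δ = 134·6 − 18² = 480.
c₁ = (58·6 − 18·2)/480 = 13/20; c₀ = (134·2 − 18·58)/480 = -97/60.

c₀ = -1.617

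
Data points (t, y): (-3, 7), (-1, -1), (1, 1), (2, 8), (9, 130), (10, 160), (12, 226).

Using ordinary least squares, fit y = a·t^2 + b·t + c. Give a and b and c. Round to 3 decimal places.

a = 1.449, b = 1.576, c = -1.273

Forming XᵀX = [[37396, 3438, 340]; [3438, 340, 30]; [340, 30, 7]] and Xᵀy = [59169, 5479, 531]ᵀ gives XᵀX·[a, b, c]ᵀ = Xᵀy.
Solving the 3×3 system (Gaussian elimination) gives a = 830341/573062, b = 902879/573062, c = -52106/40933.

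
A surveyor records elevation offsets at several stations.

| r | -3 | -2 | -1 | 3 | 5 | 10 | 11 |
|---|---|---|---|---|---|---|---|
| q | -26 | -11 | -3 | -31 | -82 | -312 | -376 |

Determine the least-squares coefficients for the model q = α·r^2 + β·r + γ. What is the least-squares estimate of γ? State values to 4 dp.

γ = -1.3002

MᵀM·[α, β, γ]ᵀ = Mᵀq reads: 25445·α + 2447·β + 269·γ = -79306;  2447·α + 269·β + 23·γ = -7656;  269·α + 23·β + 7·γ = -841.
Row-reducing yields α = -2521273/837984, β = -821525/837984, γ = -45399/34916.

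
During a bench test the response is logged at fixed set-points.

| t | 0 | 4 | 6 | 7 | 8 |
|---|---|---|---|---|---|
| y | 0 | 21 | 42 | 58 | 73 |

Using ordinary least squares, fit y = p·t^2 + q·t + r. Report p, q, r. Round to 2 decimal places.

Entries of MᵀM: Σt^2·t^2 = 8049, Σt^2·t = 1135, Σt^2 = 165, Σt·t = 165, Σt = 25, Σ1 = 5.
Moment sums: Σt^2·y = 9362, Σt·y = 1326, Σy = 194.
Solving the 3×3 system (Gaussian elimination) gives p = 402/403, q = 76/65, r = 72/2015.

p = 1.00, q = 1.17, r = 0.04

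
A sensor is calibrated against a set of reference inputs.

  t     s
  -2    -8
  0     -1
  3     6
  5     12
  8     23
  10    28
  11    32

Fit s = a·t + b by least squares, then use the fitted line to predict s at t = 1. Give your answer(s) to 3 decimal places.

ŝ = 0.981

The normal system XᵀX·[a, b]ᵀ = Xᵀs is [[323, 35]; [35, 7]]·[a, b]ᵀ = [910, 92]ᵀ.
Eliminating b: 7·(row 1) − 35·(row 2) gives 1036·a = 7·910 − 35·92 = 3150, so a = 225/74.
Then b = (92 − 35·(225/74))/7 = -1067/518.
At t = 1: ŝ = (225/74)·(1) + (-1067/518)·(1) = 254/259.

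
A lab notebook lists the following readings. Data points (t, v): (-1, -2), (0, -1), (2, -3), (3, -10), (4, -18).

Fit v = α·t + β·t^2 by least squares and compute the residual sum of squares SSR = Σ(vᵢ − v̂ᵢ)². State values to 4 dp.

Sums needed: Σt·t = 30, Σt·t^2 = 98, Σt^2·t^2 = 354.
Right-hand side: Σt·v = -106, Σt^2·v = -392.
Eliminating β: 354·(row 1) − 98·(row 2) gives 1016·α = 354·(-106) − 98·(-392) = 892, so α = 223/254.
Then β = ((-392) − 98·(223/254))/354 = -343/254.
Residuals: 29/127, -1, 82/127, -61/127, 12/127; SSR = 217/127.

SSR = 1.7087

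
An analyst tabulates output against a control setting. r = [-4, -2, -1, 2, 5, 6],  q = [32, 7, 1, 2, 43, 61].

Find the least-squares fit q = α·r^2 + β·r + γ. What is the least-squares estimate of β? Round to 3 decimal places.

β = -0.924

Entries of AᵀA: Σr^2·r^2 = 2210, Σr^2·r = 276, Σr^2 = 86, Σr·r = 86, Σr = 6, Σ1 = 6.
Moment sums: Σr^2·q = 3820, Σr·q = 442, Σq = 146.
Normal equations: [[2210, 276, 86]; [276, 86, 6]; [86, 6, 6]]·[α, β, γ]ᵀ = [3820, 442, 146]ᵀ.
Solving the 3×3 system (Gaussian elimination) gives α = 12292/6313, β = -29177/31565, γ = -83668/31565.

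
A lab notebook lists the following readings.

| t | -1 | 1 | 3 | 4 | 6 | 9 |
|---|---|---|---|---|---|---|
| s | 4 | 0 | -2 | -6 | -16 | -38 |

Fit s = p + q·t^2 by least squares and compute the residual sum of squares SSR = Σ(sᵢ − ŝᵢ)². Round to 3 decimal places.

Sums needed: Σ1 = 6, Σt^2 = 144, Σt^2·t^2 = 8196.
For Xᵀs: Σs = -58, Σt^2·s = -3764.
Normal equations: [[6, 144]; [144, 8196]]·[p, q]ᵀ = [-58, -3764]ᵀ.
Δ = 6·8196 − 144² = 28440.
p = ((-58)·8196 − 144·(-3764))/28440 = 2777/1185; q = (6·(-3764) − 144·(-58))/28440 = -593/1185.
Residuals: 852/395, -728/395, 38/237, -133/395, -389/1185, 226/1185; SSR = 9874/1185.

SSR = 8.332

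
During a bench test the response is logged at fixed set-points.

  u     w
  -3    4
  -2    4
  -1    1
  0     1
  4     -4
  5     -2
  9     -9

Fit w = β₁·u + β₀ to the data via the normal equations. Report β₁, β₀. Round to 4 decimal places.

β₁ = -1.0347, β₀ = 1.0594

Normal-equation sums: Σu·u = 136, Σu = 12, Σ1 = 7.
Moment sums: Σu·w = -128, Σw = -5.
AᵀA·[β₁, β₀]ᵀ = Aᵀw becomes [[136, 12]; [12, 7]]·[β₁, β₀]ᵀ = [-128, -5]ᵀ.
Eliminating β₀: 7·(row 1) − 12·(row 2) gives 808·β₁ = 7·(-128) − 12·(-5) = -836, so β₁ = -209/202.
Then β₀ = ((-5) − 12·(-209/202))/7 = 107/101.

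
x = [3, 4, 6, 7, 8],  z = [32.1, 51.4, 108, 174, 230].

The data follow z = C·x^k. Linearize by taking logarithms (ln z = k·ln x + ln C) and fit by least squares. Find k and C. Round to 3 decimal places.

k = 2.012, C = 3.311

Let Y = ln z. Fitting Y = k·ln x + ln C by least squares:
Over the data: Σln x = 8.3020, Σ(ln x)² = 14.4498, Σln z = 22.6878, Σln x·ln z = 39.0089.
Normal system: [[14.4498, 8.3020]; [8.3020, 5]]·[k, ln C]ᵀ = [39.0089, 22.6878]ᵀ.
Δ = 14.4498·5 − (8.3020)² = 3.3255; k = (39.0089·5 − 8.3020·22.6878)/3.3255 = 2.01181, ln C = (14.4498·22.6878 − 8.3020·39.0089)/3.3255 = 1.19714, so C = exp(1.19714) = 3.31062.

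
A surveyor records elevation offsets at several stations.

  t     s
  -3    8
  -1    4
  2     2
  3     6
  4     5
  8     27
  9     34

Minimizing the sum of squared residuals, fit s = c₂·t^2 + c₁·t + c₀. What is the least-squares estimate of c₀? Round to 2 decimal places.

c₀ = 2.08

XᵀX·[c₂, c₁, c₀]ᵀ = Xᵀs reads: 11092·c₂ + 1312·c₁ + 184·c₀ = 4700;  1312·c₂ + 184·c₁ + 22·c₀ = 536;  184·c₂ + 22·c₁ + 7·c₀ = 86.
Solving the 3×3 system (Gaussian elimination) gives c₂ = 1381/2919, c₁ = -2069/2919, c₀ = 6064/2919.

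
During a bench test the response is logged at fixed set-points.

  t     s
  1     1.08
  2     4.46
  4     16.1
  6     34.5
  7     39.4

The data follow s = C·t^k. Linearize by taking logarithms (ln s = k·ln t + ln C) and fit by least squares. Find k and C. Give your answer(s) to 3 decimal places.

k = 1.872, C = 1.145

Linearized form: ln s = k·ln t + ln C. From the 5 transformed points,
Σln t = 5.8171, Σ(ln t)² = 9.3992, Σln s = 11.5657, Σln t·ln s = 18.3820.
Equations: 9.3992·k + 5.8171·ln C = 18.3820;  5.8171·k + 5·ln C = 11.5657.
Solving (det = 13.1574): k = 1.87205, ln C = 0.13515, so C = exp(0.13515) = 1.14471.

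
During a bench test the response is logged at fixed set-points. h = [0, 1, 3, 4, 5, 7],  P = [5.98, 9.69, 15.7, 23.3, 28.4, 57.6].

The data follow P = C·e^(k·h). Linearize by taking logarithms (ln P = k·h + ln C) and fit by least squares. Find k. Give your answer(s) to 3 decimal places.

k = 0.311

With ln Pᵢ as the transformed response and hᵢ as the regressor:
Σh = 20.0000, Σ(h)² = 100.0000, Σln P = 17.3615, Σh·ln P = 68.2325.
Normal system: [[100.0000, 20.0000]; [20.0000, 6]]·[k, ln C]ᵀ = [68.2325, 17.3615]ᵀ.
Δ = 100.0000·6 − (20.0000)² = 200.0000; k = (68.2325·6 − 20.0000·17.3615)/200.0000 = 0.31082, ln C = (100.0000·17.3615 − 20.0000·68.2325)/200.0000 = 1.85752.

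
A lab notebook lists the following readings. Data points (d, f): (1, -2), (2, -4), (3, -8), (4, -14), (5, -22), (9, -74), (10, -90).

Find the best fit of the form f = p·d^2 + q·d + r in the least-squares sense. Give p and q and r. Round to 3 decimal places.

AᵀA·[p, q, r]ᵀ = Aᵀf reads: 17540·p + 1954·q + 236·r = -15858;  1954·p + 236·q + 34·r = -1766;  236·p + 34·q + 7·r = -214.
Row-reducing yields p = -44741/46641, q = 31753/46641, r = -23900/15547.

p = -0.959, q = 0.681, r = -1.537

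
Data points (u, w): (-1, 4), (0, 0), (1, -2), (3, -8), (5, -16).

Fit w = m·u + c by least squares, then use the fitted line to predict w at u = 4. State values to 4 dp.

The normal equations are: 36·m + 8·c = -110;  8·m + 5·c = -22.
(Σu·u = 36, Σu = 8, Σ1 = 5, Σu·w = -110, Σw = -22.)
Δ = 36·5 − 8² = 116.
m = ((-110)·5 − 8·(-22))/116 = -187/58; c = (36·(-22) − 8·(-110))/116 = 22/29.
At u = 4: ŵ = (-187/58)·(4) + (22/29)·(1) = -352/29.

ŵ = -12.1379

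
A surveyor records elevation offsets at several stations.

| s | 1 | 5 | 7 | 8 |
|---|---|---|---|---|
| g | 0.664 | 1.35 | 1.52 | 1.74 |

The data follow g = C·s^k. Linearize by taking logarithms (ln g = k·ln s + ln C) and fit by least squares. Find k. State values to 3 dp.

Linearized form: ln g = k·ln s + ln C. From the 4 transformed points,
Σln s = 5.6348, Σ(ln s)² = 10.7009, Σln g = 0.8632, Σln s·ln g = 2.4495.
Equations: 10.7009·k + 5.6348·ln C = 2.4495;  5.6348·k + 4·ln C = 0.8632.
Δ = 10.7009·4 − (5.6348)² = 11.0529; k = (2.4495·4 − 5.6348·0.8632)/11.0529 = 0.44641, ln C = (10.7009·0.8632 − 5.6348·2.4495)/11.0529 = -0.41304.

k = 0.446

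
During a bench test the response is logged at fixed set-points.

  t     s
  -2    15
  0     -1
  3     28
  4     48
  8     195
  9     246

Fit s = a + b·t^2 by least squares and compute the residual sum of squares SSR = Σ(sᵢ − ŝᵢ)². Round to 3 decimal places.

Compute the Gram sums: Σ1 = 6, Σt^2 = 174, Σt^2·t^2 = 11010.
And Σs = 531, Σt^2·s = 33486.
det = 6·11010 − 174² = 35784.
a = (531·11010 − 174·33486)/35784 = 1097/1988; b = (6·33486 − 174·531)/35784 = 6029/1988.
Residuals: 4607/1988, -3085/1988, 153/994, -2137/1988, 101/284, -199/994; SSR = 18139/1988.

SSR = 9.124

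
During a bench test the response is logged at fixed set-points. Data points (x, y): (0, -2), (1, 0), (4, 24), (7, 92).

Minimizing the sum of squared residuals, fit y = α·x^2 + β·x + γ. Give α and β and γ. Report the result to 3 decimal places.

α = 2.273, β = -2.642, γ = -1.073

Sums needed: Σx^2·x^2 = 2658, Σx^2·x = 408, Σx^2 = 66, Σx·x = 66, Σx = 12, Σ1 = 4.
And Σx^2·y = 4892, Σx·y = 740, Σy = 114.
Row-reducing yields α = 25/11, β = -436/165, γ = -59/55.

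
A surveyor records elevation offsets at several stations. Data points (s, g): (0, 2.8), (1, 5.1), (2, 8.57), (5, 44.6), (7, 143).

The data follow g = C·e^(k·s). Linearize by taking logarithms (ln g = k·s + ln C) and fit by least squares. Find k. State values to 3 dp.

Linearized form: ln g = k·s + ln C. From the 5 transformed points,
Σs = 15.0000, Σ(s)² = 79.0000, Σln g = 13.5677, Σs·ln g = 59.6544.
Normal system: [[79.0000, 15.0000]; [15.0000, 5]]·[k, ln C]ᵀ = [59.6544, 13.5677]ᵀ.
Slope k = (n·Σs·ln g − Σs·Σln g)/(n·Σ(s)² − (Σs)²) = (5·59.6544 − 15.0000·13.5677)/170.0000 = 0.55739; ln C = (Σln g − k·Σs)/n = 1.04137.

k = 0.557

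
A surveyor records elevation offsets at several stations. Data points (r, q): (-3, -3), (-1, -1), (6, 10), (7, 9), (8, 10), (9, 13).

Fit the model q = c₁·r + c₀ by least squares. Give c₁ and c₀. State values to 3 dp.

Compute the Gram sums: Σr·r = 240, Σr = 26, Σ1 = 6.
Right-hand side: Σr·q = 330, Σq = 38.
AᵀA·[c₁, c₀]ᵀ = Aᵀq becomes [[240, 26]; [26, 6]]·[c₁, c₀]ᵀ = [330, 38]ᵀ.
Eliminating c₀: 6·(row 1) − 26·(row 2) gives 764·c₁ = 6·330 − 26·38 = 992, so c₁ = 248/191.
Then c₀ = (38 − 26·(248/191))/6 = 135/191.

c₁ = 1.298, c₀ = 0.707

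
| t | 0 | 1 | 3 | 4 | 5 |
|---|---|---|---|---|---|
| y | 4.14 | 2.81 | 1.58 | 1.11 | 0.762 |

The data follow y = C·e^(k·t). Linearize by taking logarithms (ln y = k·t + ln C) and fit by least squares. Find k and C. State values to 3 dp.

k = -0.330, C = 4.079

With ln yᵢ as the transformed response and tᵢ as the regressor:
Σt = 13.0000, Σ(t)² = 51.0000, Σln y = 2.7439, Σt·ln y = 1.4639.
Normal system: [[51.0000, 13.0000]; [13.0000, 5]]·[k, ln C]ᵀ = [1.4639, 2.7439]ᵀ.
Solving (det = 86.0000): k = -0.32966, ln C = 1.40589, so C = exp(1.40589) = 4.07916.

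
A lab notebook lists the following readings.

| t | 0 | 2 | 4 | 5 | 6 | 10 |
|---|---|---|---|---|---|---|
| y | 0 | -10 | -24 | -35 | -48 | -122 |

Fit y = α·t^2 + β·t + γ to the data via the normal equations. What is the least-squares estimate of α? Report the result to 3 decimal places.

Entries of MᵀM: Σt^2·t^2 = 12193, Σt^2·t = 1413, Σt^2 = 181, Σt·t = 181, Σt = 27, Σ1 = 6.
And Σt^2·y = -15227, Σt·y = -1799, Σy = -239.
MᵀM·[α, β, γ]ᵀ = Mᵀy becomes [[12193, 1413, 181]; [1413, 181, 27]; [181, 27, 6]]·[α, β, γ]ᵀ = [-15227, -1799, -239]ᵀ.
Solving the 3×3 system (Gaussian elimination) gives α = -4715/4543, β = -7814/4543, γ = -324/413.

α = -1.038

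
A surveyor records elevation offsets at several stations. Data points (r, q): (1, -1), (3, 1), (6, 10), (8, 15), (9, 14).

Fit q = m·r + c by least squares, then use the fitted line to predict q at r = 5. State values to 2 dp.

The normal system MᵀM·[m, c]ᵀ = Mᵀq is [[191, 27]; [27, 5]]·[m, c]ᵀ = [308, 39]ᵀ.
Δ = 191·5 − 27² = 226.
m = (308·5 − 27·39)/226 = 487/226; c = (191·39 − 27·308)/226 = -867/226.
At r = 5: q̂ = (487/226)·(5) + (-867/226)·(1) = 784/113.

q̂ = 6.94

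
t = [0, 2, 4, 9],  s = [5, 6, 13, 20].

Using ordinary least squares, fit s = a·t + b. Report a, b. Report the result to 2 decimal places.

a = 1.77, b = 4.38

Normal-equation sums: Σt·t = 101, Σt = 15, Σ1 = 4.
For Xᵀs: Σt·s = 244, Σs = 44.
Δ = 101·4 − 15² = 179.
a = (244·4 − 15·44)/179 = 316/179; b = (101·44 − 15·244)/179 = 784/179.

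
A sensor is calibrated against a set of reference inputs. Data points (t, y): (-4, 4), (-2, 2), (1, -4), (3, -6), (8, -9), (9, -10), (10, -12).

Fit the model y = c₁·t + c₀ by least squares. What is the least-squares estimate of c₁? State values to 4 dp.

c₁ = -1.0715

Normal-equation sums: Σt·t = 275, Σt = 25, Σ1 = 7.
Moment sums: Σt·y = -324, Σy = -35.
So MᵀM·[c₁, c₀]ᵀ = Mᵀy: [[275, 25]; [25, 7]]·[c₁, c₀]ᵀ = [-324, -35]ᵀ.
det = 275·7 − 25² = 1300.
c₁ = ((-324)·7 − 25·(-35))/1300 = -1393/1300; c₀ = (275·(-35) − 25·(-324))/1300 = -61/52.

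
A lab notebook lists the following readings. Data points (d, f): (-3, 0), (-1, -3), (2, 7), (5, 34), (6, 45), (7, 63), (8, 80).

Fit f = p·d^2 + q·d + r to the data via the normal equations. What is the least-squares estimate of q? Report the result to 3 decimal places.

Compute the Gram sums: Σd^2·d^2 = 8516, Σd^2·d = 1176, Σd^2 = 188, Σd·d = 188, Σd = 24, Σ1 = 7.
Moment sums: Σd^2·f = 10702, Σd·f = 1538, Σf = 226.
Solving the 3×3 system (Gaussian elimination) gives p = 14725/14714, q = 160981/73570, r = -77016/36785.

q = 2.188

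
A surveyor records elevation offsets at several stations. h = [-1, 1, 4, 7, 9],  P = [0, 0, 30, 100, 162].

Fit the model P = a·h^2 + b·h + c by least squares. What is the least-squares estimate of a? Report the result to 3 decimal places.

XᵀX·[a, b, c]ᵀ = XᵀP reads: 9220·a + 1136·b + 148·c = 18502;  1136·a + 148·b + 20·c = 2278;  148·a + 20·b + 5·c = 292.
Row-reducing yields a = 2447/1218, b = 5203/20706, c = -7152/3451.

a = 2.009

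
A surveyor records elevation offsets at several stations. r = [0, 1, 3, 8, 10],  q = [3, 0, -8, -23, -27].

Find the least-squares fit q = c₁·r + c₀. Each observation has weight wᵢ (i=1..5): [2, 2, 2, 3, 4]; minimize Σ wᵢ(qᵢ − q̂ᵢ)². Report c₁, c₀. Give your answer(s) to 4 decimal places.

c₁ = -3.0216, c₀ = 2.3506

The normal equations are: 612·c₁ + 72·c₀ = -1680;  72·c₁ + 13·c₀ = -187.
Determinant 612·13 − 72² = 2772.
c₁ = ((-1680)·13 − 72·(-187))/2772 = -698/231; c₀ = (612·(-187) − 72·(-1680))/2772 = 181/77.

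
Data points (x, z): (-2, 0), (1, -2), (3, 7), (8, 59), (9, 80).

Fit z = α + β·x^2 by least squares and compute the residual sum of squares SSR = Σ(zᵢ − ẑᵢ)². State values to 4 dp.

SSR = 9.7331

With design matrix M, MᵀM = [[5, 159]; [159, 10755]] and Mᵀz = [144, 10317]ᵀ.
Δ = 5·10755 − 159² = 28494.
α = (144·10755 − 159·10317)/28494 = -10187/3166; β = (5·10317 − 159·144)/28494 = 9563/9498.
Residuals: -7691/9498, 1001/4749, 1830/1583, -21089/9498, 2633/1583; SSR = 30815/3166.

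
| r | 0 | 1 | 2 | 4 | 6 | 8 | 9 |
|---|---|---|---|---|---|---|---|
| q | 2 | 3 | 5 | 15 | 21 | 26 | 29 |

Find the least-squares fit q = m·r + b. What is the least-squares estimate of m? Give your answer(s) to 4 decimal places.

The normal equations are: 202·m + 30·b = 668;  30·m + 7·b = 101.
Determinant 202·7 − 30² = 514.
m = (668·7 − 30·101)/514 = 823/257; b = (202·101 − 30·668)/514 = 181/257.

m = 3.2023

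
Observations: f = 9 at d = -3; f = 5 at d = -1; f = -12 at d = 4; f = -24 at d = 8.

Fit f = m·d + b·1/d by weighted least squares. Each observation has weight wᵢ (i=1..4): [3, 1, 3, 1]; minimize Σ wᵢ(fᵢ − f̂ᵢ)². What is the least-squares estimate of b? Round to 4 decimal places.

b = -1.7471

With design matrix X, XᵀWX = [[140, 8]; [8, 295/192]] and XᵀWf = [-422, -26]ᵀ.
det = 140·(295/192) − 8² = 7253/48.
m = ((-422)·(295/192) − 8·(-26))/(7253/48) = -42277/14506; b = (140·(-26) − 8·(-422))/(7253/48) = -12672/7253.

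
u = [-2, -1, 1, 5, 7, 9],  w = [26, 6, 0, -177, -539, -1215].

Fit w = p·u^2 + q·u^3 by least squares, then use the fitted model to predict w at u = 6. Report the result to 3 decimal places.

The normal equations are: 9605·p + 78949·q = -129141;  78949·p + 664781·q = -1092951.
(Σu^2·u^2 = 9605, Σu^2·u^3 = 78949, Σu^3·u^3 = 664781, Σu^2·w = -129141, Σu^3·w = -1092951.)
Δ = 9605·664781 − 78949² = 152276904.
p = ((-129141)·664781 − 78949·(-1092951))/152276904 = 1867117/650756; q = (9605·(-1092951) − 78949·(-129141))/152276904 = -16791197/8459828.
At u = 6: ŵ = (1867117/650756)·(36) + (-16791197/8459828)·(216) = -688271949/2114957.

ŵ = -325.431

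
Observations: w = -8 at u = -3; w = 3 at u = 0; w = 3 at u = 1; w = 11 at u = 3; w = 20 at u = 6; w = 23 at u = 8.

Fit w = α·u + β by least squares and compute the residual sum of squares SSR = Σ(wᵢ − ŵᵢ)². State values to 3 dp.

Entries of XᵀX: Σu·u = 119, Σu = 15, Σ1 = 6.
Right-hand side: Σu·w = 364, Σw = 52.
So XᵀX·[α, β]ᵀ = Xᵀw: [[119, 15]; [15, 6]]·[α, β]ᵀ = [364, 52]ᵀ.
Determinant 119·6 − 15² = 489.
α = (364·6 − 15·52)/489 = 468/163; β = (119·52 − 15·364)/489 = 728/489.
Residuals: -428/489, 739/489, -665/489, 439/489, 628/489, -713/489; SSR = 4636/489.

SSR = 9.481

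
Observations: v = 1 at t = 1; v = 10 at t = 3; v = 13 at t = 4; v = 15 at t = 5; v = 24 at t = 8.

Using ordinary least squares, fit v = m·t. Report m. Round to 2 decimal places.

Entries of AᵀA: Σt·t = 115.
Right-hand side: Σt·v = 350.
So AᵀA·[m]ᵀ = Aᵀv: [[115]]·[m]ᵀ = [350]ᵀ.
Hence m = 350 / 115 ≈ 3.04348.

m = 3.04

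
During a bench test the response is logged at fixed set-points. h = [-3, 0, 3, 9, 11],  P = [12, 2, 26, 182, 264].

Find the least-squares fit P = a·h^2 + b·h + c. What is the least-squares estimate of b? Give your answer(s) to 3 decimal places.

b = 2.407

Compute the Gram sums: Σh^2·h^2 = 21364, Σh^2·h = 2060, Σh^2 = 220, Σh·h = 220, Σh = 20, Σ1 = 5.
And Σh^2·P = 47028, Σh·P = 4584, ΣP = 486.
Normal equations: [[21364, 2060, 220]; [2060, 220, 20]; [220, 20, 5]]·[a, b, c]ᵀ = [47028, 4584, 486]ᵀ.
Row-reducing yields a = 1979/1014, b = 2441/1014, c = 1434/845.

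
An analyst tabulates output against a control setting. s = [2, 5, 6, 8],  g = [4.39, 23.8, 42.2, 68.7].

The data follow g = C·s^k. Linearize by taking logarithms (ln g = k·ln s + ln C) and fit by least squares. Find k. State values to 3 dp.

With ln gᵢ as the transformed response and ln sᵢ as the regressor:
Sums: Σln s = 6.1738, Σ(ln s)² = 10.6052, Σln g = 12.6212, Σln s·ln g = 21.6278.
Normal system: [[10.6052, 6.1738]; [6.1738, 4]]·[k, ln C]ᵀ = [21.6278, 12.6212]ᵀ.
Slope k = (n·Σln s·ln g − Σln s·Σln g)/(n·Σ(ln s)² − (Σln s)²) = (4·21.6278 − 6.1738·12.6212)/4.3053 = 1.99544; ln C = (Σln g − k·Σln s)/n = 0.07545.

k = 1.995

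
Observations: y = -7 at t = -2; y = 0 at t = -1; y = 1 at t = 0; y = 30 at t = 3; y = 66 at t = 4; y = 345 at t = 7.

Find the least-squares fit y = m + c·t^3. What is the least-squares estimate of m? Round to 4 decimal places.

m = 1.5305

From the data, Σ1 = 6, Σt^3 = 425, Σt^3·t^3 = 122539.
And Σy = 435, Σt^3·y = 123425.
AᵀA·[m, c]ᵀ = Aᵀy becomes [[6, 425]; [425, 122539]]·[m, c]ᵀ = [435, 123425]ᵀ.
det = 6·122539 − 425² = 554609.
m = (435·122539 − 425·123425)/554609 = 848840/554609; c = (6·123425 − 425·435)/554609 = 555675/554609.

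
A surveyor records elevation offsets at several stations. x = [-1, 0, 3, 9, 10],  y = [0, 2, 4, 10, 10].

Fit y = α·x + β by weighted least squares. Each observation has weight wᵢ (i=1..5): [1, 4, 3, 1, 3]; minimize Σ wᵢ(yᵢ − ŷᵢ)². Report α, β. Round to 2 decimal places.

α = 0.85, β = 1.67

From the data, Σwᵢ·x·x = 409, Σwᵢ·x = 47, Σwᵢ·1 = 12.
Moment sums: Σwᵢ·x·y = 426, Σwᵢ·y = 60.
det = 409·12 − 47² = 2699.
α = (426·12 − 47·60)/2699 = 2292/2699; β = (409·60 − 47·426)/2699 = 4518/2699.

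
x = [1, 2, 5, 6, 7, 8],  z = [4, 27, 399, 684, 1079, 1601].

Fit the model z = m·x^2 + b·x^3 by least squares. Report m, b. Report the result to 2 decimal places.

m = 0.90, b = 3.01

Sums needed: Σx^2·x^2 = 8435, Σx^2·x^3 = 60509, Σx^3·x^3 = 442139.
For Mᵀz: Σx^2·z = 190046, Σx^3·z = 1387648.
Eliminating b: 442139·(row 1) − 60509·(row 2) gives 68103384·m = 442139·190046 − 60509·1387648 = 61555562, so m = 30777781/34051692.
Then b = (1387648 − 60509·(30777781/34051692))/442139 = 102658733/34051692.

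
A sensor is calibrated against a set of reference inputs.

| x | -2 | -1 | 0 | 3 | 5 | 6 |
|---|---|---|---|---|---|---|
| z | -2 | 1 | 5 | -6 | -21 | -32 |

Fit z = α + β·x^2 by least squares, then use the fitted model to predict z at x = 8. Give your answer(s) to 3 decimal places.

ẑ = -59.190

Entries of MᵀM: Σ1 = 6, Σx^2 = 75, Σx^2·x^2 = 2019.
Right-hand side: Σz = -55, Σx^2·z = -1738.
So MᵀM·[α, β]ᵀ = Mᵀz: [[6, 75]; [75, 2019]]·[α, β]ᵀ = [-55, -1738]ᵀ.
det = 6·2019 − 75² = 6489.
α = ((-55)·2019 − 75·(-1738))/6489 = 2145/721; β = (6·(-1738) − 75·(-55))/6489 = -2101/2163.
At x = 8: ẑ = (2145/721)·(1) + (-2101/2163)·(64) = -1243/21.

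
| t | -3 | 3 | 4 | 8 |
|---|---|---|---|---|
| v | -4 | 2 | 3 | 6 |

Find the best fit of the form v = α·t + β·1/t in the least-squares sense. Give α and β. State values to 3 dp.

α = 0.702, β = 2.308

Setting ∂/∂α … = 0 gives: 98·α + 4·β = 78;  4·α + (173/576)·β = 7/2.
(Σt·t = 98, Σt·1/t = 4, Σ1/t·1/t = 173/576, Σt·v = 78, Σ1/t·v = 7/2.)
det = 98·(173/576) − 4² = 3869/288.
α = (78·(173/576) − 4·(7/2))/(3869/288) = 2715/3869; β = (98·(7/2) − 4·78)/(3869/288) = 8928/3869.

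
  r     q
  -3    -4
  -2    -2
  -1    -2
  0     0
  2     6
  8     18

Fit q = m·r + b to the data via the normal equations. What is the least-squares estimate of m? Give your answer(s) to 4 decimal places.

Compute the Gram sums: Σr·r = 82, Σr = 4, Σ1 = 6.
Right-hand side: Σr·q = 174, Σq = 16.
Eliminating b: 6·(row 1) − 4·(row 2) gives 476·m = 6·174 − 4·16 = 980, so m = 35/17.
Then b = (16 − 4·(35/17))/6 = 22/17.

m = 2.0588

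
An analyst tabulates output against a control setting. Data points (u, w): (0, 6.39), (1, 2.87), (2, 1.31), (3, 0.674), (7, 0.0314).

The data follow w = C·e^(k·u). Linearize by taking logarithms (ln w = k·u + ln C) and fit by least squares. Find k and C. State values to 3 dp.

k = -0.755, C = 6.226

Taking logs, ln w = k·u + ln C, so regress ln w on u.
Σu = 13.0000, Σ(u)² = 63.0000, Σln w = -0.6764, Σu·ln w = -23.8158.
Equations: 63.0000·k + 13.0000·ln C = -23.8158;  13.0000·k + 5·ln C = -0.6764.
Slope k = (n·Σu·ln w − Σu·Σln w)/(n·Σ(u)² − (Σu)²) = (5·-23.8158 − 13.0000·-0.6764)/146.0000 = -0.75538; ln C = (Σln w − k·Σu)/n = 1.82872, so C = exp(1.82872) = 6.22590.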